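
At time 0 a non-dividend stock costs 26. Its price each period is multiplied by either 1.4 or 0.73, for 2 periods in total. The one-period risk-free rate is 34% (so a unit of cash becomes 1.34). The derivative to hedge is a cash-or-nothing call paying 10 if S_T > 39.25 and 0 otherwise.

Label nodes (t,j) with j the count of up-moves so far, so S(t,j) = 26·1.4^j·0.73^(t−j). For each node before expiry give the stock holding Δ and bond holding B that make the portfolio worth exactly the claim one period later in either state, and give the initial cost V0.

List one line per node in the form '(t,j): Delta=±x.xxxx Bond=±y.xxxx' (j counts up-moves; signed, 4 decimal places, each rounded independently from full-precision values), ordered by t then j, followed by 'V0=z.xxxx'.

Risk-neutral probability p* = (R−d)/(u−d) = (1.34−0.73)/(1.4−0.73) = 0.9104.
Terminal values V(2,·): V(2,0)=0.0000, V(2,1)=0.0000, V(2,2)=10.0000
  t=1,j=0: stock 18.9800 → up 26.5720 (V=0.0000), down 13.8554 (V=0.0000). Price 0.0000; hedge Δ=0.0000, bond B=0.0000.
  t=1,j=1: stock 36.4000 → up 50.9600 (V=10.0000), down 26.5720 (V=0.0000). Price 6.7944; hedge Δ=0.4100, bond B=-8.1310.
  t=0,j=0: stock 26.0000 → up 36.4000 (V=6.7944), down 18.9800 (V=0.0000). Price 4.6164; hedge Δ=0.3900, bond B=-5.5245.
Root portfolio cost Δ·26+B reproduces V0=4.6164.

(0,0): Delta=0.3900 Bond=-5.5245
(1,0): Delta=0.0000 Bond=0.0000
(1,1): Delta=0.4100 Bond=-8.1310
V0=4.6164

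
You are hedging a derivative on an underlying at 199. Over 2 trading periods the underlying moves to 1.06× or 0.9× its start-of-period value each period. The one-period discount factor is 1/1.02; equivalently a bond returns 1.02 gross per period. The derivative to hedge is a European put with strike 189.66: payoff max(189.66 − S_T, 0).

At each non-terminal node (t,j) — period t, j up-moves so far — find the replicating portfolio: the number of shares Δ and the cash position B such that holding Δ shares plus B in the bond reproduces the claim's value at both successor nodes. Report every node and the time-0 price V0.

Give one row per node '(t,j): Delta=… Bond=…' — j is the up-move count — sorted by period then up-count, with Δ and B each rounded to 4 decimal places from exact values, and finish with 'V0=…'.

(0,0): Delta=-0.2192 Bond=45.3224
(1,0): Delta=-0.9935 Bond=184.9154
(1,1): Delta=0.0000 Bond=0.0000
V0=1.7103

Risk-neutral probability p* = (R−d)/(u−d) = (1.02−0.9)/(1.06−0.9) = 0.7500.
At expiry t=2: V(2,0)=28.4700, V(2,1)=0.0000, V(2,2)=0.0000
(1,0): S=179.1000. Δ = (V_up−V_dn)/(S_up−S_dn) = (0.0000−28.4700)/(189.8460−161.1900) = -0.9935. V = [p*·0.0000 + (1−p*)·28.4700]/1.02 = 6.9779. B = V − Δ·S = 184.9154.
(1,1): S=210.9400. Δ = (V_up−V_dn)/(S_up−S_dn) = (0.0000−0.0000)/(223.5964−189.8460) = 0.0000. V = [p*·0.0000 + (1−p*)·0.0000]/1.02 = 0.0000. B = V − Δ·S = 0.0000.
(0,0): S=199.0000. Δ = (V_up−V_dn)/(S_up−S_dn) = (0.0000−6.9779)/(210.9400−179.1000) = -0.2192. V = [p*·0.0000 + (1−p*)·6.9779]/1.02 = 1.7103. B = V − Δ·S = 45.3224.
Root portfolio cost Δ·199+B reproduces V0=1.7103.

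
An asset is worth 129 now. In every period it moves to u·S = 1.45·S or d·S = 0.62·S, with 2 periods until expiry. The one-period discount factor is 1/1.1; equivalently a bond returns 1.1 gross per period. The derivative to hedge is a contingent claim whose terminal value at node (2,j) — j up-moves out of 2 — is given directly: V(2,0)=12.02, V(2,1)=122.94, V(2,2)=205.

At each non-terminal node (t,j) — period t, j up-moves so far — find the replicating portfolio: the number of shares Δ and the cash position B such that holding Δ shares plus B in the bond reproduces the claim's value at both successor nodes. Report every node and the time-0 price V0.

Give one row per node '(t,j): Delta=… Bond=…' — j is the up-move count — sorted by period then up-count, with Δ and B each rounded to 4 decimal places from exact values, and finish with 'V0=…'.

(0,0): Delta=0.8001 Bond=4.7751
(1,0): Delta=1.6709 Bond=-64.3963
(1,1): Delta=0.5286 Bond=56.0383
V0=107.9842

Risk-neutral probability p* = (R−d)/(u−d) = (1.1−0.62)/(1.45−0.62) = 0.5783.
Payoff layer (t=2): V(2,0)=12.0200, V(2,1)=122.9400, V(2,2)=205.0000
(1,0): S=79.9800. Δ = (V_up−V_dn)/(S_up−S_dn) = (122.9400−12.0200)/(115.9710−49.5876) = 1.6709. V = [p*·122.9400 + (1−p*)·12.0200]/1.1 = 69.2423. B = V − Δ·S = -64.3963.
(1,1): S=187.0500. Δ = (V_up−V_dn)/(S_up−S_dn) = (205.0000−122.9400)/(271.2225−115.9710) = 0.5286. V = [p*·205.0000 + (1−p*)·122.9400]/1.1 = 154.9058. B = V − Δ·S = 56.0383.
(0,0): S=129.0000. Δ = (V_up−V_dn)/(S_up−S_dn) = (154.9058−69.2423)/(187.0500−79.9800) = 0.8001. V = [p*·154.9058 + (1−p*)·69.2423]/1.1 = 107.9842. B = V − Δ·S = 4.7751.
Check: Δ(0,0)·S0 + B(0,0) = 107.9842 = V0.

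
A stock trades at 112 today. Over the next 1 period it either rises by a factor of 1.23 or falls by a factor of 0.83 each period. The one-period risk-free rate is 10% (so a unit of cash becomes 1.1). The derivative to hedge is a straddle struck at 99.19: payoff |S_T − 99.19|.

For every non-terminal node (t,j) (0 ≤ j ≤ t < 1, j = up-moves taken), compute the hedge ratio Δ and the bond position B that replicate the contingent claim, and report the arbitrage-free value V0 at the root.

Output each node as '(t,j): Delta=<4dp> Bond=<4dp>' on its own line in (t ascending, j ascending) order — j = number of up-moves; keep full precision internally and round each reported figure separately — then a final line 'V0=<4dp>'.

(0,0): Delta=0.7219 Bond=-55.3414
V0=25.5086

The replicating-portfolio and risk-neutral prices coincide; use p* = (1.1−0.83)/(1.23−0.83) = 0.6750 for the latter.
At expiry t=1: V(1,0)=6.2300, V(1,1)=38.5700
  t=0,j=0: stock 112.0000 → up 137.7600 (V=38.5700), down 92.9600 (V=6.2300). Price 25.5086; hedge Δ=0.7219, bond B=-55.3414.
Each (Δ,B) replicates both successor values, so the strategy is self-financing and V0 is arbitrage-free.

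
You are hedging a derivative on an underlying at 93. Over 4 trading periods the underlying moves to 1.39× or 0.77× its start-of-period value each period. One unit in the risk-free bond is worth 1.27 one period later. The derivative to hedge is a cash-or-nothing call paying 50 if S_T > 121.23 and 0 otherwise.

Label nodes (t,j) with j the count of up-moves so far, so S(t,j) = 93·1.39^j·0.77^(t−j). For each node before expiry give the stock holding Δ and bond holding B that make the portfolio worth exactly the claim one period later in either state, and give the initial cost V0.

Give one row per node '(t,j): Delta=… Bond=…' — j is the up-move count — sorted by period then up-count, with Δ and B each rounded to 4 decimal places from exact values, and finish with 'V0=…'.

(0,0): Delta=0.1599 Bond=1.0666
(1,0): Delta=0.4541 Bond=-19.7158
(1,1): Delta=0.1207 Bond=6.4115
(2,0): Delta=0.0000 Bond=0.0000
(2,1): Delta=0.5145 Bond=-31.0484
(2,2): Delta=0.0684 Bond=17.5484
(3,0): Delta=0.0000 Bond=0.0000
(3,1): Delta=0.0000 Bond=0.0000
(3,2): Delta=0.5829 Bond=-48.8951
(3,3): Delta=0.0000 Bond=39.3701
V0=15.9340

The replicating-portfolio and risk-neutral prices coincide; use p* = (1.27−0.77)/(1.39−0.77) = 0.8065 for the latter.
Payoff layer (t=4): V(4,0)=0.0000, V(4,1)=0.0000, V(4,2)=0.0000, V(4,3)=50.0000, V(4,4)=50.0000
Node (3,0) S=42.4576: V=(p*·0.0000+(1−p*)·0.0000)/1.27=0.0000; Δ=(0.0000−0.0000)/(59.0160−32.6923)=0.0000; B=V−Δ·S=0.0000
Node (3,1) S=76.6442: V=(p*·0.0000+(1−p*)·0.0000)/1.27=0.0000; Δ=(0.0000−0.0000)/(106.5354−59.0160)=0.0000; B=V−Δ·S=0.0000
Node (3,2) S=138.3577: V=(p*·50.0000+(1−p*)·0.0000)/1.27=31.7501; Δ=(50.0000−0.0000)/(192.3172−106.5354)=0.5829; B=V−Δ·S=-48.8951
Node (3,3) S=249.7626: V=(p*·50.0000+(1−p*)·50.0000)/1.27=39.3701; Δ=(50.0000−50.0000)/(347.1700−192.3172)=0.0000; B=V−Δ·S=39.3701
Node (2,0) S=55.1397: V=(p*·0.0000+(1−p*)·0.0000)/1.27=0.0000; Δ=(0.0000−0.0000)/(76.6442−42.4576)=0.0000; B=V−Δ·S=0.0000
Node (2,1) S=99.5379: V=(p*·31.7501+(1−p*)·0.0000)/1.27=20.1613; Δ=(31.7501−0.0000)/(138.3577−76.6442)=0.5145; B=V−Δ·S=-31.0484
Node (2,2) S=179.6853: V=(p*·39.3701+(1−p*)·31.7501)/1.27=29.8388; Δ=(39.3701−31.7501)/(249.7626−138.3577)=0.0684; B=V−Δ·S=17.5484
Node (1,0) S=71.6100: V=(p*·20.1613+(1−p*)·0.0000)/1.27=12.8025; Δ=(20.1613−0.0000)/(99.5379−55.1397)=0.4541; B=V−Δ·S=-19.7158
Node (1,1) S=129.2700: V=(p*·29.8388+(1−p*)·20.1613)/1.27=22.0202; Δ=(29.8388−20.1613)/(179.6853−99.5379)=0.1207; B=V−Δ·S=6.4115
Node (0,0) S=93.0000: V=(p*·22.0202+(1−p*)·12.8025)/1.27=15.9340; Δ=(22.0202−12.8025)/(129.2700−71.6100)=0.1599; B=V−Δ·S=1.0666
Root portfolio cost Δ·93+B reproduces V0=15.9340.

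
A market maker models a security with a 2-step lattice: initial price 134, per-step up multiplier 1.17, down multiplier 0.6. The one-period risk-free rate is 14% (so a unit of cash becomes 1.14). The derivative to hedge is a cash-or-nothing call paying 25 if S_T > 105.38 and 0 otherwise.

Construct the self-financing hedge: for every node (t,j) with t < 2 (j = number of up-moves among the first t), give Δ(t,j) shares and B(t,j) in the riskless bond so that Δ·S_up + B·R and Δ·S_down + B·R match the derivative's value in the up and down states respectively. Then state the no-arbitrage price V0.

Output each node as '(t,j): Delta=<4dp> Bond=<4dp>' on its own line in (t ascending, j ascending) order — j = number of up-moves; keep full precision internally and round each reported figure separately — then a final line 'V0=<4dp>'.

Under the risk-neutral measure, an up-move has probability p* = (R−d)/(u−d) = 0.9474 and values discount at R = 1.14.
At expiry t=2: V(2,0)=0.0000, V(2,1)=0.0000, V(2,2)=25.0000
Node (1,0) S=80.4000: V=(p*·0.0000+(1−p*)·0.0000)/1.14=0.0000; Δ=(0.0000−0.0000)/(94.0680−48.2400)=0.0000; B=V−Δ·S=0.0000
Node (1,1) S=156.7800: V=(p*·25.0000+(1−p*)·0.0000)/1.14=20.7756; Δ=(25.0000−0.0000)/(183.4326−94.0680)=0.2798; B=V−Δ·S=-23.0840
Node (0,0) S=134.0000: V=(p*·20.7756+(1−p*)·0.0000)/1.14=17.2651; Δ=(20.7756−0.0000)/(156.7800−80.4000)=0.2720; B=V−Δ·S=-19.1834
Root portfolio cost Δ·134+B reproduces V0=17.2651.

(0,0): Delta=0.2720 Bond=-19.1834
(1,0): Delta=0.0000 Bond=0.0000
(1,1): Delta=0.2798 Bond=-23.0840
V0=17.2651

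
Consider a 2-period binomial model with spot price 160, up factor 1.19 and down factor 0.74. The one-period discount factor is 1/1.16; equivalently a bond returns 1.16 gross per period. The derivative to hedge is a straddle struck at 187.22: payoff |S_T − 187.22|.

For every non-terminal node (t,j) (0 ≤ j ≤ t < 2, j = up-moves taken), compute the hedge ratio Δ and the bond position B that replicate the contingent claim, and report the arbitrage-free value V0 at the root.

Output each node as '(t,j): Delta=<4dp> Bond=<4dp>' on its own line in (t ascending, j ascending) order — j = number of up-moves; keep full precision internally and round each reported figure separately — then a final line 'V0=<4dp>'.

Risk-neutral probability p* = (R−d)/(u−d) = (1.16−0.74)/(1.19−0.74) = 0.9333.
Terminal values V(2,·): V(2,0)=99.6040, V(2,1)=46.3240, V(2,2)=39.3560
Node (1,0) S=118.4000: V=(p*·46.3240+(1−p*)·99.6040)/1.16=42.9966; Δ=(46.3240−99.6040)/(140.8960−87.6160)=-1.0000; B=V−Δ·S=161.3966
Node (1,1) S=190.4000: V=(p*·39.3560+(1−p*)·46.3240)/1.16=34.3280; Δ=(39.3560−46.3240)/(226.5760−140.8960)=-0.0813; B=V−Δ·S=49.8125
Node (0,0) S=160.0000: V=(p*·34.3280+(1−p*)·42.9966)/1.16=30.0913; Δ=(34.3280−42.9966)/(190.4000−118.4000)=-0.1204; B=V−Δ·S=49.3547
Root portfolio cost Δ·160+B reproduces V0=30.0913.

(0,0): Delta=-0.1204 Bond=49.3547
(1,0): Delta=-1.0000 Bond=161.3966
(1,1): Delta=-0.0813 Bond=49.8125
V0=30.0913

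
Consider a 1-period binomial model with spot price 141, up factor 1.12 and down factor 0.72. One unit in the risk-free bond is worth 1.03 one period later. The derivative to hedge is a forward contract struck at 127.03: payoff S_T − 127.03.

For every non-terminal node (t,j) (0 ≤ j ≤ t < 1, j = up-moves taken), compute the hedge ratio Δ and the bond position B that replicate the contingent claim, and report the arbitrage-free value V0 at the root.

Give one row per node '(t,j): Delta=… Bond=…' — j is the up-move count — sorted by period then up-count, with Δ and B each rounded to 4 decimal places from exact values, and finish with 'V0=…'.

Since d<R<u, set p* = (R−d)/(u−d) = 0.7750; price each node as the discounted p*-expectation of its children.
Terminal payoffs: V(1,0)=-25.5100, V(1,1)=30.8900
  t=0,j=0: stock 141.0000 → up 157.9200 (V=30.8900), down 101.5200 (V=-25.5100). Price 17.6699; hedge Δ=1.0000, bond B=-123.3301.
Self-financing check: at every node Δ·S+B equals the discounted successor values.

(0,0): Delta=1.0000 Bond=-123.3301
V0=17.6699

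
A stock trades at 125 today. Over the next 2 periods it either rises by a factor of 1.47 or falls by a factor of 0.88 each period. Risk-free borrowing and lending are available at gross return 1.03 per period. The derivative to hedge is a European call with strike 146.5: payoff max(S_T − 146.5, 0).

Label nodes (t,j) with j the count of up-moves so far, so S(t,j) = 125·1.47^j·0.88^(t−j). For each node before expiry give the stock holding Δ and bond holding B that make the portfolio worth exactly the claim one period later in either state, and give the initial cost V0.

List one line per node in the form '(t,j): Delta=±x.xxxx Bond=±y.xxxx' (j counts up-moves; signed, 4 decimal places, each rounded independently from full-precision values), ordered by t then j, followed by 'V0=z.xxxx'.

Since d<R<u, set p* = (R−d)/(u−d) = 0.2542; price each node as the discounted p*-expectation of its children.
Terminal payoffs: V(2,0)=0.0000, V(2,1)=15.2000, V(2,2)=123.6125
Node (1,0) S=110.0000: V=(p*·15.2000+(1−p*)·0.0000)/1.03=3.7519; Δ=(15.2000−0.0000)/(161.7000−96.8000)=0.2342; B=V−Δ·S=-22.0109
Node (1,1) S=183.7500: V=(p*·123.6125+(1−p*)·15.2000)/1.03=41.5170; Δ=(123.6125−15.2000)/(270.1125−161.7000)=1.0000; B=V−Δ·S=-142.2330
Node (0,0) S=125.0000: V=(p*·41.5170+(1−p*)·3.7519)/1.03=12.9642; Δ=(41.5170−3.7519)/(183.7500−110.0000)=0.5121; B=V−Δ·S=-51.0445
The time-0 hedge costs 12.9642, which is the no-arbitrage price.

(0,0): Delta=0.5121 Bond=-51.0445
(1,0): Delta=0.2342 Bond=-22.0109
(1,1): Delta=1.0000 Bond=-142.2330
V0=12.9642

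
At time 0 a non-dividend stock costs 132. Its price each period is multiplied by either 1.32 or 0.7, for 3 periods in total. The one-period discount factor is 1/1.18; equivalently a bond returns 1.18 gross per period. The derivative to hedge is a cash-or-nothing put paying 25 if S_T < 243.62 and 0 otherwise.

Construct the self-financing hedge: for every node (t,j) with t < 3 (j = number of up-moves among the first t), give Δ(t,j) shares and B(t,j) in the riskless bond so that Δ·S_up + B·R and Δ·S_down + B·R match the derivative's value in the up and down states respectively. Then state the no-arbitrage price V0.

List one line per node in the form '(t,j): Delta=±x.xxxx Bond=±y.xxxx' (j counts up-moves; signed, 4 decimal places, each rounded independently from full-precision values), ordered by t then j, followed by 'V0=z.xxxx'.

(0,0): Delta=-0.1315 Bond=25.5125
(1,0): Delta=0.0000 Bond=17.9546
(1,1): Delta=-0.1518 Bond=33.6485
(2,0): Delta=0.0000 Bond=21.1864
(2,1): Delta=0.0000 Bond=21.1864
(2,2): Delta=-0.1753 Bond=45.1066
V0=8.1552

No-arbitrage ⇒ martingale measure with p* = (R−d)/(u−d) = 0.7742.
Payoff layer (t=3): V(3,0)=25.0000, V(3,1)=25.0000, V(3,2)=25.0000, V(3,3)=0.0000
  t=2,j=0: stock 64.6800 → up 85.3776 (V=25.0000), down 45.2760 (V=25.0000). Price 21.1864; hedge Δ=0.0000, bond B=21.1864.
  t=2,j=1: stock 121.9680 → up 160.9978 (V=25.0000), down 85.3776 (V=25.0000). Price 21.1864; hedge Δ=0.0000, bond B=21.1864.
  t=2,j=2: stock 229.9968 → up 303.5958 (V=0.0000), down 160.9978 (V=25.0000). Price 4.7840; hedge Δ=-0.1753, bond B=45.1066.
  t=1,j=0: stock 92.4000 → up 121.9680 (V=21.1864), down 64.6800 (V=21.1864). Price 17.9546; hedge Δ=0.0000, bond B=17.9546.
  t=1,j=1: stock 174.2400 → up 229.9968 (V=4.7840), down 121.9680 (V=21.1864). Price 7.1931; hedge Δ=-0.1518, bond B=33.6485.
  t=0,j=0: stock 132.0000 → up 174.2400 (V=7.1931), down 92.4000 (V=17.9546). Price 8.1552; hedge Δ=-0.1315, bond B=25.5125.
Self-financing check: at every node Δ·S+B equals the discounted successor values.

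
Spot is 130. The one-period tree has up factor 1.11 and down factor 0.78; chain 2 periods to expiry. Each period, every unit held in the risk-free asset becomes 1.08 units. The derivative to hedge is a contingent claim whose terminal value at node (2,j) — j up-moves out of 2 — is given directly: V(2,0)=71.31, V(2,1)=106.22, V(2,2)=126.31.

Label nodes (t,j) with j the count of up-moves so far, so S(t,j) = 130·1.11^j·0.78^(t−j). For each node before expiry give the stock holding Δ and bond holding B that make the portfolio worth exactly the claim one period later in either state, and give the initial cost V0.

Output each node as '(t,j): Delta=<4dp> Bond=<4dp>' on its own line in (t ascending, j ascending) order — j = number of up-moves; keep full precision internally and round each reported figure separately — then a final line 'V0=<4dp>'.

Since d<R<u, set p* = (R−d)/(u−d) = 0.9091; price each node as the discounted p*-expectation of its children.
Terminal payoffs: V(2,0)=71.3100, V(2,1)=106.2200, V(2,2)=126.3100
  t=1,j=0: stock 101.4000 → up 112.5540 (V=106.2200), down 79.0920 (V=71.3100). Price 95.4133; hedge Δ=1.0433, bond B=-10.3746.
  t=1,j=1: stock 144.3000 → up 160.1730 (V=126.3100), down 112.5540 (V=106.2200). Price 115.2626; hedge Δ=0.4219, bond B=54.3838.
  t=0,j=0: stock 130.0000 → up 144.3000 (V=115.2626), down 101.4000 (V=95.4133). Price 105.0538; hedge Δ=0.4627, bond B=44.9044.
Each (Δ,B) replicates both successor values, so the strategy is self-financing and V0 is arbitrage-free.

(0,0): Delta=0.4627 Bond=44.9044
(1,0): Delta=1.0433 Bond=-10.3746
(1,1): Delta=0.4219 Bond=54.3838
V0=105.0538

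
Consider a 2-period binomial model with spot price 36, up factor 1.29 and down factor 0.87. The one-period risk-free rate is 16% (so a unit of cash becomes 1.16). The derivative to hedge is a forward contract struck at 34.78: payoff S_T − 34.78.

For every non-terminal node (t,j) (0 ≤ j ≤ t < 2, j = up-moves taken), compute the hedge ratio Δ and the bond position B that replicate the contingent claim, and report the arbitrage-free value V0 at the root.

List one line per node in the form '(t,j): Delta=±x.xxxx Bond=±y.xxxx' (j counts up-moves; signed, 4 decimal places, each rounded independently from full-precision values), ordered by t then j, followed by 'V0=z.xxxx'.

(0,0): Delta=1.0000 Bond=-25.8472
(1,0): Delta=1.0000 Bond=-29.9828
(1,1): Delta=1.0000 Bond=-29.9828
V0=10.1528

Under the risk-neutral measure, an up-move has probability p* = (R−d)/(u−d) = 0.6905 and values discount at R = 1.16.
Terminal payoffs: V(2,0)=-7.5316, V(2,1)=5.6228, V(2,2)=25.1276
(1,0): S=31.3200. Δ = (V_up−V_dn)/(S_up−S_dn) = (5.6228−-7.5316)/(40.4028−27.2484) = 1.0000. V = [p*·5.6228 + (1−p*)·-7.5316]/1.16 = 1.3372. B = V − Δ·S = -29.9828.
(1,1): S=46.4400. Δ = (V_up−V_dn)/(S_up−S_dn) = (25.1276−5.6228)/(59.9076−40.4028) = 1.0000. V = [p*·25.1276 + (1−p*)·5.6228]/1.16 = 16.4572. B = V − Δ·S = -29.9828.
(0,0): S=36.0000. Δ = (V_up−V_dn)/(S_up−S_dn) = (16.4572−1.3372)/(46.4400−31.3200) = 1.0000. V = [p*·16.4572 + (1−p*)·1.3372]/1.16 = 10.1528. B = V − Δ·S = -25.8472.
The time-0 hedge costs 10.1528, which is the no-arbitrage price.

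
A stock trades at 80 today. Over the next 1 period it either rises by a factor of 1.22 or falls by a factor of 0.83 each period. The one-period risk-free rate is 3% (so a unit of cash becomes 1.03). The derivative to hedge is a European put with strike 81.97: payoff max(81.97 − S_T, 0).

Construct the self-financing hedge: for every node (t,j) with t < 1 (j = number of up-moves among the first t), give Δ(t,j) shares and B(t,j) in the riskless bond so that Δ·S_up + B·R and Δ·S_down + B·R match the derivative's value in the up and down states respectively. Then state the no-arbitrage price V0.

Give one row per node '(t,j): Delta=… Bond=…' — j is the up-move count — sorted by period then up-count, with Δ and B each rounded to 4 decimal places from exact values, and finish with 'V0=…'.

The replicating-portfolio and risk-neutral prices coincide; use p* = (1.03−0.83)/(1.22−0.83) = 0.5128 for the latter.
Payoff layer (t=1): V(1,0)=15.5700, V(1,1)=0.0000
(0,0): S=80.0000. Δ = (V_up−V_dn)/(S_up−S_dn) = (0.0000−15.5700)/(97.6000−66.4000) = -0.4990. V = [p*·0.0000 + (1−p*)·15.5700]/1.03 = 7.3645. B = V − Δ·S = 47.2875.
The time-0 hedge costs 7.3645, which is the no-arbitrage price.

(0,0): Delta=-0.4990 Bond=47.2875
V0=7.3645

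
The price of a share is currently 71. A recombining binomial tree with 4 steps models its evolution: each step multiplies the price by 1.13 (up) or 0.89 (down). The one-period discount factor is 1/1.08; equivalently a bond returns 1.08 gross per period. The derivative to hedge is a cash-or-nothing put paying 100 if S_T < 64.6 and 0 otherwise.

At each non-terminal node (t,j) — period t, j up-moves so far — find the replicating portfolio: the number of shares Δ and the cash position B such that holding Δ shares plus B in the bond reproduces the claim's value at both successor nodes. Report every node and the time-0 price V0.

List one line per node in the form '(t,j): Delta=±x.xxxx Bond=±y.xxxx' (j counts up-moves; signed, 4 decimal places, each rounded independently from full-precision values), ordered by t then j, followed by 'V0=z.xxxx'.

(0,0): Delta=-0.4802 Bond=36.3388
(1,0): Delta=-1.8648 Bond=126.7352
(1,1): Delta=-0.1933 Bond=16.2223
(2,0): Delta=-5.4309 Bond=337.4283
(2,1): Delta=-1.1256 Bond=84.0966
(2,2): Delta=0.0000 Bond=0.0000
(3,0): Delta=0.0000 Bond=92.5926
(3,1): Delta=-6.5565 Bond=435.9568
(3,2): Delta=0.0000 Bond=0.0000
(3,3): Delta=0.0000 Bond=0.0000
V0=2.2431

The replicating-portfolio and risk-neutral prices coincide; use p* = (1.08−0.89)/(1.13−0.89) = 0.7917 for the latter.
Terminal payoffs: V(4,0)=100.0000, V(4,1)=100.0000, V(4,2)=0.0000, V(4,3)=0.0000, V(4,4)=0.0000
  t=3,j=0: stock 50.0528 → up 56.5597 (V=100.0000), down 44.5470 (V=100.0000). Price 92.5926; hedge Δ=0.0000, bond B=92.5926.
  t=3,j=1: stock 63.5502 → up 71.8117 (V=0.0000), down 56.5597 (V=100.0000). Price 19.2901; hedge Δ=-6.5565, bond B=435.9568.
  t=3,j=2: stock 80.6873 → up 91.1767 (V=0.0000), down 71.8117 (V=0.0000). Price 0.0000; hedge Δ=0.0000, bond B=0.0000.
  t=3,j=3: stock 102.4457 → up 115.7636 (V=0.0000), down 91.1767 (V=0.0000). Price 0.0000; hedge Δ=0.0000, bond B=0.0000.
  t=2,j=0: stock 56.2391 → up 63.5502 (V=19.2901), down 50.0528 (V=92.5926). Price 32.0014; hedge Δ=-5.4309, bond B=337.4283.
  t=2,j=1: stock 71.4047 → up 80.6873 (V=0.0000), down 63.5502 (V=19.2901). Price 3.7211; hedge Δ=-1.1256, bond B=84.0966.
  t=2,j=2: stock 90.6599 → up 102.4457 (V=0.0000), down 80.6873 (V=0.0000). Price 0.0000; hedge Δ=0.0000, bond B=0.0000.
  t=1,j=0: stock 63.1900 → up 71.4047 (V=3.7211), down 56.2391 (V=32.0014). Price 8.9008; hedge Δ=-1.8648, bond B=126.7352.
  t=1,j=1: stock 80.2300 → up 90.6599 (V=0.0000), down 71.4047 (V=3.7211). Price 0.7178; hedge Δ=-0.1933, bond B=16.2223.
  t=0,j=0: stock 71.0000 → up 80.2300 (V=0.7178), down 63.1900 (V=8.9008). Price 2.2431; hedge Δ=-0.4802, bond B=36.3388.
The time-0 hedge costs 2.2431, which is the no-arbitrage price.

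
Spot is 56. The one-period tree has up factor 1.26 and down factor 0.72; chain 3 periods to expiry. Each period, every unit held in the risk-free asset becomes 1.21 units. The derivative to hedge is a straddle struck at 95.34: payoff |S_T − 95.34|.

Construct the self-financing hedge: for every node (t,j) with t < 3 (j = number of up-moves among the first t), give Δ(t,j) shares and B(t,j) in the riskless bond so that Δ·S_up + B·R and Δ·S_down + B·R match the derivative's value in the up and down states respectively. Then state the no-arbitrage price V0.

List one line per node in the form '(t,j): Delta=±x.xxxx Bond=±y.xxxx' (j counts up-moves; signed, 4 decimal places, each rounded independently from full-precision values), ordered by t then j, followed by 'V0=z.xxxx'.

No-arbitrage ⇒ martingale measure with p* = (R−d)/(u−d) = 0.9074.
Payoff layer (t=3): V(3,0)=74.4381, V(3,1)=58.7617, V(3,2)=31.3280, V(3,3)=16.6811
  t=2,j=0: stock 29.0304 → up 36.5783 (V=58.7617), down 20.9019 (V=74.4381). Price 49.7630; hedge Δ=-1.0000, bond B=78.7934.
  t=2,j=1: stock 50.8032 → up 64.0120 (V=31.3280), down 36.5783 (V=58.7617). Price 27.9902; hedge Δ=-1.0000, bond B=78.7934.
  t=2,j=2: stock 88.9056 → up 112.0211 (V=16.6811), down 64.0120 (V=31.3280). Price 14.9068; hedge Δ=-0.3051, bond B=42.0307.
  t=1,j=0: stock 40.3200 → up 50.8032 (V=27.9902), down 29.0304 (V=49.7630). Price 24.7985; hedge Δ=-1.0000, bond B=65.1185.
  t=1,j=1: stock 70.5600 → up 88.9056 (V=14.9068), down 50.8032 (V=27.9902). Price 13.3209; hedge Δ=-0.3434, bond B=37.5493.
  t=0,j=0: stock 56.0000 → up 70.5600 (V=13.3209), down 40.3200 (V=24.7985). Price 11.8873; hedge Δ=-0.3796, bond B=33.1422.
Check: Δ(0,0)·S0 + B(0,0) = 11.8873 = V0.

(0,0): Delta=-0.3796 Bond=33.1422
(1,0): Delta=-1.0000 Bond=65.1185
(1,1): Delta=-0.3434 Bond=37.5493
(2,0): Delta=-1.0000 Bond=78.7934
(2,1): Delta=-1.0000 Bond=78.7934
(2,2): Delta=-0.3051 Bond=42.0307
V0=11.8873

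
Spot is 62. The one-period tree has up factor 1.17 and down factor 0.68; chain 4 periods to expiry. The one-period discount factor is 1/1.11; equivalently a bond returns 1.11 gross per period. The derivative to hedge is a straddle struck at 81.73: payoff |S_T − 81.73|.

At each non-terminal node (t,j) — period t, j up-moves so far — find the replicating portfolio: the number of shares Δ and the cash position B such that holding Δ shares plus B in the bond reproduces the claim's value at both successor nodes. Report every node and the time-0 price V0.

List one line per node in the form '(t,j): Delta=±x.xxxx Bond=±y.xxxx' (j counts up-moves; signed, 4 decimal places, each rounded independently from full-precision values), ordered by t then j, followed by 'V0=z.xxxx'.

The replicating-portfolio and risk-neutral prices coincide; use p* = (1.11−0.68)/(1.17−0.68) = 0.8776 for the latter.
Terminal values V(4,·): V(4,0)=68.4735, V(4,1)=58.9211, V(4,2)=42.4853, V(4,3)=14.2060, V(4,4)=34.4510
Node (3,0) S=19.4948: V=(p*·58.9211+(1−p*)·68.4735)/1.11=54.1358; Δ=(58.9211−68.4735)/(22.8089−13.2565)=-1.0000; B=V−Δ·S=73.6306
Node (3,1) S=33.5425: V=(p*·42.4853+(1−p*)·58.9211)/1.11=40.0881; Δ=(42.4853−58.9211)/(39.2447−22.8089)=-1.0000; B=V−Δ·S=73.6306
Node (3,2) S=57.7128: V=(p*·14.2060+(1−p*)·42.4853)/1.11=15.9178; Δ=(14.2060−42.4853)/(67.5240−39.2447)=-1.0000; B=V−Δ·S=73.6306
Node (3,3) S=99.3000: V=(p*·34.4510+(1−p*)·14.2060)/1.11=28.8036; Δ=(34.4510−14.2060)/(116.1810−67.5240)=0.4161; B=V−Δ·S=-12.5127
Node (2,0) S=28.6688: V=(p*·40.0881+(1−p*)·54.1358)/1.11=37.6651; Δ=(40.0881−54.1358)/(33.5425−19.4948)=-1.0000; B=V−Δ·S=66.3339
Node (2,1) S=49.3272: V=(p*·15.9178+(1−p*)·40.0881)/1.11=17.0067; Δ=(15.9178−40.0881)/(57.7128−33.5425)=-1.0000; B=V−Δ·S=66.3339
Node (2,2) S=84.8718: V=(p*·28.8036+(1−p*)·15.9178)/1.11=24.5277; Δ=(28.8036−15.9178)/(99.3000−57.7128)=0.3099; B=V−Δ·S=-1.7699
Node (1,0) S=42.1600: V=(p*·17.0067+(1−p*)·37.6651)/1.11=17.6003; Δ=(17.0067−37.6651)/(49.3272−28.6688)=-1.0000; B=V−Δ·S=59.7603
Node (1,1) S=72.5400: V=(p*·24.5277+(1−p*)·17.0067)/1.11=21.2674; Δ=(24.5277−17.0067)/(84.8718−49.3272)=0.2116; B=V−Δ·S=5.9183
Node (0,0) S=62.0000: V=(p*·21.2674+(1−p*)·17.6003)/1.11=18.7553; Δ=(21.2674−17.6003)/(72.5400−42.1600)=0.1207; B=V−Δ·S=11.2714
Self-financing check: at every node Δ·S+B equals the discounted successor values.

(0,0): Delta=0.1207 Bond=11.2714
(1,0): Delta=-1.0000 Bond=59.7603
(1,1): Delta=0.2116 Bond=5.9183
(2,0): Delta=-1.0000 Bond=66.3339
(2,1): Delta=-1.0000 Bond=66.3339
(2,2): Delta=0.3099 Bond=-1.7699
(3,0): Delta=-1.0000 Bond=73.6306
(3,1): Delta=-1.0000 Bond=73.6306
(3,2): Delta=-1.0000 Bond=73.6306
(3,3): Delta=0.4161 Bond=-12.5127
V0=18.7553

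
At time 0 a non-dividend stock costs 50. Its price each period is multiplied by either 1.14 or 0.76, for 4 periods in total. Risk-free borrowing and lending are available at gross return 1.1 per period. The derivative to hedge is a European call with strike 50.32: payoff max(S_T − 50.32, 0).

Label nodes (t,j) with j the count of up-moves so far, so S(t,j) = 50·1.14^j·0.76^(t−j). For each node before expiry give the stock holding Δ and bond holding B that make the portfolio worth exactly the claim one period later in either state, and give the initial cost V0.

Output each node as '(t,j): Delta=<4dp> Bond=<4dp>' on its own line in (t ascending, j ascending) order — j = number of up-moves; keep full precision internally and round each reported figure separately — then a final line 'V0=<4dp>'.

No-arbitrage ⇒ martingale measure with p* = (R−d)/(u−d) = 0.8947.
Terminal values V(4,·): V(4,0)=0.0000, V(4,1)=0.0000, V(4,2)=0.0000, V(4,3)=5.9787, V(4,4)=34.1280
  t=3,j=0: stock 21.9488 → up 25.0216 (V=0.0000), down 16.6811 (V=0.0000). Price 0.0000; hedge Δ=0.0000, bond B=0.0000.
  t=3,j=1: stock 32.9232 → up 37.5324 (V=0.0000), down 25.0216 (V=0.0000). Price 0.0000; hedge Δ=0.0000, bond B=0.0000.
  t=3,j=2: stock 49.3848 → up 56.2987 (V=5.9787), down 37.5324 (V=0.0000). Price 4.8630; hedge Δ=0.3186, bond B=-10.8703.
  t=3,j=3: stock 74.0772 → up 84.4480 (V=34.1280), down 56.2987 (V=5.9787). Price 28.3317; hedge Δ=1.0000, bond B=-45.7455.
  t=2,j=0: stock 28.8800 → up 32.9232 (V=0.0000), down 21.9488 (V=0.0000). Price 0.0000; hedge Δ=0.0000, bond B=0.0000.
  t=2,j=1: stock 43.3200 → up 49.3848 (V=4.8630), down 32.9232 (V=0.0000). Price 3.9556; hedge Δ=0.2954, bond B=-8.8419.
  t=2,j=2: stock 64.9800 → up 74.0772 (V=28.3317), down 49.3848 (V=4.8630). Price 23.5103; hedge Δ=0.9504, bond B=-38.2494.
  t=1,j=0: stock 38.0000 → up 43.3200 (V=3.9556), down 28.8800 (V=0.0000). Price 3.2175; hedge Δ=0.2739, bond B=-7.1920.
  t=1,j=1: stock 57.0000 → up 64.9800 (V=23.5103), down 43.3200 (V=3.9556). Price 19.5018; hedge Δ=0.9028, bond B=-31.9581.
  t=0,j=0: stock 50.0000 → up 57.0000 (V=19.5018), down 38.0000 (V=3.2175). Price 16.1706; hedge Δ=0.8571, bond B=-26.6829.
Root portfolio cost Δ·50+B reproduces V0=16.1706.

(0,0): Delta=0.8571 Bond=-26.6829
(1,0): Delta=0.2739 Bond=-7.1920
(1,1): Delta=0.9028 Bond=-31.9581
(2,0): Delta=0.0000 Bond=0.0000
(2,1): Delta=0.2954 Bond=-8.8419
(2,2): Delta=0.9504 Bond=-38.2494
(3,0): Delta=0.0000 Bond=0.0000
(3,1): Delta=0.0000 Bond=0.0000
(3,2): Delta=0.3186 Bond=-10.8703
(3,3): Delta=1.0000 Bond=-45.7455
V0=16.1706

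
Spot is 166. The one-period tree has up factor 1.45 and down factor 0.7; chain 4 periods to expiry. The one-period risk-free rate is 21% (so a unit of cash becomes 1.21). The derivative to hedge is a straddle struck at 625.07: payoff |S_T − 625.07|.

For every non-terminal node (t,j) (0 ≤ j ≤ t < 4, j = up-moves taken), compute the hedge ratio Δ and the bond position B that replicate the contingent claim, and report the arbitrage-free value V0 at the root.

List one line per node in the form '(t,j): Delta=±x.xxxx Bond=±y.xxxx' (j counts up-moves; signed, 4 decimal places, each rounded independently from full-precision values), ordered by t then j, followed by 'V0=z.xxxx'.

(0,0): Delta=-0.6900 Bond=261.8271
(1,0): Delta=-1.0000 Bond=352.8357
(1,1): Delta=-0.6195 Bond=299.8579
(2,0): Delta=-1.0000 Bond=426.9312
(2,1): Delta=-1.0000 Bond=426.9312
(2,2): Delta=-0.5331 Bond=332.6619
(3,0): Delta=-1.0000 Bond=516.5868
(3,1): Delta=-1.0000 Bond=516.5868
(3,2): Delta=-1.0000 Bond=516.5868
(3,3): Delta=-0.4270 Bond=348.8428
V0=147.2913

No-arbitrage ⇒ martingale measure with p* = (R−d)/(u−d) = 0.6800.
Payoff layer (t=4): V(4,0)=585.2134, V(4,1)=542.5099, V(4,2)=454.0527, V(4,3)=270.8198, V(4,4)=108.7340
  t=3,j=0: stock 56.9380 → up 82.5601 (V=542.5099), down 39.8566 (V=585.2134). Price 459.6488; hedge Δ=-1.0000, bond B=516.5868.
  t=3,j=1: stock 117.9430 → up 171.0173 (V=454.0527), down 82.5601 (V=542.5099). Price 398.6438; hedge Δ=-1.0000, bond B=516.5868.
  t=3,j=2: stock 244.3105 → up 354.2502 (V=270.8198), down 171.0173 (V=454.0527). Price 272.2763; hedge Δ=-1.0000, bond B=516.5868.
  t=3,j=3: stock 506.0718 → up 733.8040 (V=108.7340), down 354.2502 (V=270.8198). Price 132.7285; hedge Δ=-0.4270, bond B=348.8428.
  t=2,j=0: stock 81.3400 → up 117.9430 (V=398.6438), down 56.9380 (V=459.6488). Price 345.5912; hedge Δ=-1.0000, bond B=426.9312.
  t=2,j=1: stock 168.4900 → up 244.3105 (V=272.2763), down 117.9430 (V=398.6438). Price 258.4412; hedge Δ=-1.0000, bond B=426.9312.
  t=2,j=2: stock 349.0150 → up 506.0717 (V=132.7285), down 244.3105 (V=272.2763). Price 146.5982; hedge Δ=-0.5331, bond B=332.6619.
  t=1,j=0: stock 116.2000 → up 168.4900 (V=258.4412), down 81.3400 (V=345.5912). Price 236.6357; hedge Δ=-1.0000, bond B=352.8357.
  t=1,j=1: stock 240.7000 → up 349.0150 (V=146.5982), down 168.4900 (V=258.4412). Price 150.7338; hedge Δ=-0.6195, bond B=299.8579.
  t=0,j=0: stock 166.0000 → up 240.7000 (V=150.7338), down 116.2000 (V=236.6357). Price 147.2913; hedge Δ=-0.6900, bond B=261.8271.
Root portfolio cost Δ·166+B reproduces V0=147.2913.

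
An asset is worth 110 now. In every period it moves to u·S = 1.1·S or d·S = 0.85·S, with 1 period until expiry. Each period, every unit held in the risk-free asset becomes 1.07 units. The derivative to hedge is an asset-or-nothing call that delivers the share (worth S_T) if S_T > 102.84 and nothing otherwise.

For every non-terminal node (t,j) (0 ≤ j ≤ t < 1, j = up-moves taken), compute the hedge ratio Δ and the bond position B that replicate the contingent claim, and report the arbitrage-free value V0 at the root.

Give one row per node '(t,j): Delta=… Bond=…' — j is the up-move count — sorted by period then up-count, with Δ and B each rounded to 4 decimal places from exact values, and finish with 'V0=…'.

(0,0): Delta=4.4000 Bond=-384.4860
V0=99.5140

The replicating-portfolio and risk-neutral prices coincide; use p* = (1.07−0.85)/(1.1−0.85) = 0.8800 for the latter.
Terminal values V(1,·): V(1,0)=0.0000, V(1,1)=121.0000
(0,0): S=110.0000. Δ = (V_up−V_dn)/(S_up−S_dn) = (121.0000−0.0000)/(121.0000−93.5000) = 4.4000. V = [p*·121.0000 + (1−p*)·0.0000]/1.07 = 99.5140. B = V − Δ·S = -384.4860.
Root portfolio cost Δ·110+B reproduces V0=99.5140.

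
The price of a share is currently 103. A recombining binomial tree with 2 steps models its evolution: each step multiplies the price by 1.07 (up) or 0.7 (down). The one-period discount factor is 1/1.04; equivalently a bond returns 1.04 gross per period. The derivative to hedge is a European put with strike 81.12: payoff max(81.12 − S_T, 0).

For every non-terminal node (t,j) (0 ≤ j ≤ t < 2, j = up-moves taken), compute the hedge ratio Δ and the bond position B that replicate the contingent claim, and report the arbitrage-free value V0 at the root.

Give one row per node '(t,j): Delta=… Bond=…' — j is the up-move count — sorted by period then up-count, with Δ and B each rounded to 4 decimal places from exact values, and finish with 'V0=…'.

Under the risk-neutral measure, an up-move has probability p* = (R−d)/(u−d) = 0.9189 and values discount at R = 1.04.
At expiry t=2: V(2,0)=30.6500, V(2,1)=3.9730, V(2,2)=0.0000
Node (1,0) S=72.1000: V=(p*·3.9730+(1−p*)·30.6500)/1.04=5.9000; Δ=(3.9730−30.6500)/(77.1470−50.4700)=-1.0000; B=V−Δ·S=78.0000
Node (1,1) S=110.2100: V=(p*·0.0000+(1−p*)·3.9730)/1.04=0.3097; Δ=(0.0000−3.9730)/(117.9247−77.1470)=-0.0974; B=V−Δ·S=11.0476
Node (0,0) S=103.0000: V=(p*·0.3097+(1−p*)·5.9000)/1.04=0.7337; Δ=(0.3097−5.9000)/(110.2100−72.1000)=-0.1467; B=V−Δ·S=15.8425
Root portfolio cost Δ·103+B reproduces V0=0.7337.

(0,0): Delta=-0.1467 Bond=15.8425
(1,0): Delta=-1.0000 Bond=78.0000
(1,1): Delta=-0.0974 Bond=11.0476
V0=0.7337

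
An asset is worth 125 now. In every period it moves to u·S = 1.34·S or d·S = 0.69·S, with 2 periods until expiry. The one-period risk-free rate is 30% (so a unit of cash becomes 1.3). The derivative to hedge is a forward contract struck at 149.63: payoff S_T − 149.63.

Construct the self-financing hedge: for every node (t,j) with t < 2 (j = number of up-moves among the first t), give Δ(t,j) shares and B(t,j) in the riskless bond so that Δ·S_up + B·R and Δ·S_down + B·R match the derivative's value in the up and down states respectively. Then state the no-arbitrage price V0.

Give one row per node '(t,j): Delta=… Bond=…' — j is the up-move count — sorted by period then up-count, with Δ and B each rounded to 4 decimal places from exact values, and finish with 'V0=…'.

(0,0): Delta=1.0000 Bond=-88.5385
(1,0): Delta=1.0000 Bond=-115.1000
(1,1): Delta=1.0000 Bond=-115.1000
V0=36.4615

The replicating-portfolio and risk-neutral prices coincide; use p* = (1.3−0.69)/(1.34−0.69) = 0.9385 for the latter.
Payoff layer (t=2): V(2,0)=-90.1175, V(2,1)=-34.0550, V(2,2)=74.8200
(1,0): S=86.2500. Δ = (V_up−V_dn)/(S_up−S_dn) = (-34.0550−-90.1175)/(115.5750−59.5125) = 1.0000. V = [p*·-34.0550 + (1−p*)·-90.1175]/1.3 = -28.8500. B = V − Δ·S = -115.1000.
(1,1): S=167.5000. Δ = (V_up−V_dn)/(S_up−S_dn) = (74.8200−-34.0550)/(224.4500−115.5750) = 1.0000. V = [p*·74.8200 + (1−p*)·-34.0550]/1.3 = 52.4000. B = V − Δ·S = -115.1000.
(0,0): S=125.0000. Δ = (V_up−V_dn)/(S_up−S_dn) = (52.4000−-28.8500)/(167.5000−86.2500) = 1.0000. V = [p*·52.4000 + (1−p*)·-28.8500]/1.3 = 36.4615. B = V − Δ·S = -88.5385.
Self-financing check: at every node Δ·S+B equals the discounted successor values.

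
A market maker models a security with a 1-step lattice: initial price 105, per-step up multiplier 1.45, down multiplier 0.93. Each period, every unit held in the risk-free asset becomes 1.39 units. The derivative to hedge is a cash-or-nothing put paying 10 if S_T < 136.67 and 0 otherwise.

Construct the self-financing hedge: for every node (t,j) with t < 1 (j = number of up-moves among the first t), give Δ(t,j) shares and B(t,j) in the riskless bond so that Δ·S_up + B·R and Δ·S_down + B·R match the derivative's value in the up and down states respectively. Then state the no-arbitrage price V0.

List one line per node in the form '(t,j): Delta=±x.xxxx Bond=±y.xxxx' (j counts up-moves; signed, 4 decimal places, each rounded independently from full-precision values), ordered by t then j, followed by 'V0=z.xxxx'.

(0,0): Delta=-0.1832 Bond=20.0609
V0=0.8301

Under the risk-neutral measure, an up-move has probability p* = (R−d)/(u−d) = 0.8846 and values discount at R = 1.39.
At expiry t=1: V(1,0)=10.0000, V(1,1)=0.0000
(0,0): S=105.0000. Δ = (V_up−V_dn)/(S_up−S_dn) = (0.0000−10.0000)/(152.2500−97.6500) = -0.1832. V = [p*·0.0000 + (1−p*)·10.0000]/1.39 = 0.8301. B = V − Δ·S = 20.0609.
Check: Δ(0,0)·S0 + B(0,0) = 0.8301 = V0.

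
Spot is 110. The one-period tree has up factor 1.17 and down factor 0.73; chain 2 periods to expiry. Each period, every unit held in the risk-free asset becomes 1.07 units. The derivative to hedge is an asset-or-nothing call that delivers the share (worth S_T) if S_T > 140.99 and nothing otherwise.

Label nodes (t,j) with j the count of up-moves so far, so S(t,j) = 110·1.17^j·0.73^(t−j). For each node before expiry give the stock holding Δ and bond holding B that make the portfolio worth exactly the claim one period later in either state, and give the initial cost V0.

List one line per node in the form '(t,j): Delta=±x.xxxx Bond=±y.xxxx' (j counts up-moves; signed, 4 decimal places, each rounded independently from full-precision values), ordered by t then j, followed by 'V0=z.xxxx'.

Under the risk-neutral measure, an up-move has probability p* = (R−d)/(u−d) = 0.7727 and values discount at R = 1.07.
Terminal values V(2,·): V(2,0)=0.0000, V(2,1)=0.0000, V(2,2)=150.5790
  t=1,j=0: stock 80.3000 → up 93.9510 (V=0.0000), down 58.6190 (V=0.0000). Price 0.0000; hedge Δ=0.0000, bond B=0.0000.
  t=1,j=1: stock 128.7000 → up 150.5790 (V=150.5790), down 93.9510 (V=0.0000). Price 108.7444; hedge Δ=2.6591, bond B=-233.4806.
  t=0,j=0: stock 110.0000 → up 128.7000 (V=108.7444), down 80.3000 (V=0.0000). Price 78.5325; hedge Δ=2.2468, bond B=-168.6139.
Root portfolio cost Δ·110+B reproduces V0=78.5325.

(0,0): Delta=2.2468 Bond=-168.6139
(1,0): Delta=0.0000 Bond=0.0000
(1,1): Delta=2.6591 Bond=-233.4806
V0=78.5325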